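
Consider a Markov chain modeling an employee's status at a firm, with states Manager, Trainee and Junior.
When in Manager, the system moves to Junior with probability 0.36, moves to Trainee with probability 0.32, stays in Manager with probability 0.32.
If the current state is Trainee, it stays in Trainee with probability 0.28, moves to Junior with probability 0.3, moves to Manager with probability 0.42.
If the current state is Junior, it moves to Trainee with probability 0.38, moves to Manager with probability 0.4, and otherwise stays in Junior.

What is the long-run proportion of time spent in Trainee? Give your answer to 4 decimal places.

0.3249

Let the stationary distribution be π with π = πP and π_1 + π_2 + π_3 = 1.
π_1 = 0.32·π_1 + 0.42·π_2 + 0.4·π_3
π_2 = 0.32·π_1 + 0.28·π_2 + 0.38·π_3
Solving with the normalization constraint gives π = (0.3764, 0.3249, 0.2987).
So the stationary probability of Trainee is 0.3249.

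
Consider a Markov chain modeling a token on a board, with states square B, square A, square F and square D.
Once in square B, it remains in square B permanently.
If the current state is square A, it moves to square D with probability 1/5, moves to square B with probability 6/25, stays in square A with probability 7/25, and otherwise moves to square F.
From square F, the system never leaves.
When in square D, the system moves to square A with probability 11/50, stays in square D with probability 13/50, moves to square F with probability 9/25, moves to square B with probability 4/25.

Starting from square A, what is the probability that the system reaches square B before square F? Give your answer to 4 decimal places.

Let h(s) be the probability of absorption at square B starting from transient state s. Then h(square B) = 1 and h(square F) = 0. By first-step analysis:
h(square A) = 0.24·1 + 0.28·h(square A) + 0.28·0 + 0.2·h(square D)
h(square D) = 0.16·1 + 0.22·h(square A) + 0.36·0 + 0.26·h(square D)
Solving: h(square A) = 0.4288, h(square D) = 0.3437.
Starting from square A, the probability is 0.4288.

0.4288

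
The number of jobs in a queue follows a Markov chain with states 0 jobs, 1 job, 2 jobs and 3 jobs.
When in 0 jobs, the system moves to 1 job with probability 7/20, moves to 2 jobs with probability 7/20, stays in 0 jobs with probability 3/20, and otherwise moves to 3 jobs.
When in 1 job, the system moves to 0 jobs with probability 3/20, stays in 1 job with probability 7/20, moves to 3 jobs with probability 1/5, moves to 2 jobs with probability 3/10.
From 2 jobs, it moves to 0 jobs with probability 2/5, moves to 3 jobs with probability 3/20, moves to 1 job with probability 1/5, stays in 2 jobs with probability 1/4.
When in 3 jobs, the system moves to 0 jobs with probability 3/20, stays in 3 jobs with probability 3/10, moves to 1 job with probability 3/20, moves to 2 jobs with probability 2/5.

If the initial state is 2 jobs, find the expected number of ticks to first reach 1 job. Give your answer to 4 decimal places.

4.2757

Let t(s) be the expected number of ticks to first reach 1 job from state s, with t(1 job) = 0. Conditioning on the first tick:
t(0 jobs) = 1 + 0.15·t(0 jobs) + 0.35·t(2 jobs) + 0.15·t(3 jobs)
t(2 jobs) = 1 + 0.4·t(0 jobs) + 0.25·t(2 jobs) + 0.15·t(3 jobs)
t(3 jobs) = 1 + 0.15·t(0 jobs) + 0.4·t(2 jobs) + 0.3·t(3 jobs)
Solving: t(0 jobs) = 3.7626, t(2 jobs) = 4.2757, t(3 jobs) = 4.6781.
Expected ticks from 2 jobs to 1 job: 4.2757.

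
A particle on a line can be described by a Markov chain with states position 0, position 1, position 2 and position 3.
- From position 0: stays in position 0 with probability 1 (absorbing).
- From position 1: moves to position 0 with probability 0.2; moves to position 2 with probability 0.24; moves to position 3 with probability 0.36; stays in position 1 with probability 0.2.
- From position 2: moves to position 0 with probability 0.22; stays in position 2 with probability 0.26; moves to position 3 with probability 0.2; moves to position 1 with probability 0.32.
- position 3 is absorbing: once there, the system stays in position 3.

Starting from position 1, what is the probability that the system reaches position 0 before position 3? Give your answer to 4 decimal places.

0.3898

Let h(s) be the probability of absorption at position 0 starting from transient state s. Then h(position 0) = 1 and h(position 3) = 0. By first-step analysis:
h(position 1) = 0.2·1 + 0.2·h(position 1) + 0.24·h(position 2) + 0.36·0
h(position 2) = 0.22·1 + 0.32·h(position 1) + 0.26·h(position 2) + 0.2·0
Solving: h(position 1) = 0.3898, h(position 2) = 0.4658.
Starting from position 1, the probability is 0.3898.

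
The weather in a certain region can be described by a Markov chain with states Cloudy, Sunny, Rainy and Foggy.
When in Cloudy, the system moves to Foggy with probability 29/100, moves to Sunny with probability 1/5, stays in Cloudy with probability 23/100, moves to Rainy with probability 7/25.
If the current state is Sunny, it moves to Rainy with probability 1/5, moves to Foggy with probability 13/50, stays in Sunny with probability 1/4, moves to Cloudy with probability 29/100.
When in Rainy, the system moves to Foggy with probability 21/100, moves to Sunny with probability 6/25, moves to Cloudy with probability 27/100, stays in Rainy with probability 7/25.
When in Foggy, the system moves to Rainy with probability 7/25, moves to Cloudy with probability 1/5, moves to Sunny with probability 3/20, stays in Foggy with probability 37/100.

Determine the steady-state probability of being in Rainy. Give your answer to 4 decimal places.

Let the stationary distribution be π with π = πP and π_1 + π_2 + π_3 + π_4 = 1.
π_1 = 0.23·π_1 + 0.29·π_2 + 0.27·π_3 + 0.2·π_4
π_2 = 0.2·π_1 + 0.25·π_2 + 0.24·π_3 + 0.15·π_4
π_3 = 0.28·π_1 + 0.2·π_2 + 0.28·π_3 + 0.28·π_4
Solving with the normalization constraint gives π = (0.2444, 0.2066, 0.2635, 0.2856).
So the stationary probability of Rainy is 0.2635.

0.2635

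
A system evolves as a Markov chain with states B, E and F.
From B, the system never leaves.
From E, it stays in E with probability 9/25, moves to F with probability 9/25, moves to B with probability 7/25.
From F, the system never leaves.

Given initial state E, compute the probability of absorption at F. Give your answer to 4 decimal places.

Let h(s) be the probability of absorption at F starting from transient state s. Then h(F) = 1 and h(B) = 0. By first-step analysis:
h(E) = 0.28·0 + 0.36·h(E) + 0.36·1
Solving: h(E) = 0.5625.
Starting from E, the probability is 0.5625.

0.5625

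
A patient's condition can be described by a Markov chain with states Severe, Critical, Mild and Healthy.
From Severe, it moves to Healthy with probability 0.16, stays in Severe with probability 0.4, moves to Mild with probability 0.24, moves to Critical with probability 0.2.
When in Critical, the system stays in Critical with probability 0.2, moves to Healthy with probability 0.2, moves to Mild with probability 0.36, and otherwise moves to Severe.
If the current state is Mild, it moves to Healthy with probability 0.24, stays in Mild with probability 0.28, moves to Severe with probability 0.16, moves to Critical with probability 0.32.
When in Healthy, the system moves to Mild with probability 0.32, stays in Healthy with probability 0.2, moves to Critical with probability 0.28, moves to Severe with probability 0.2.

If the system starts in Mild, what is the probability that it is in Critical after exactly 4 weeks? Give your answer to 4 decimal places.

0.2521

Propagate the distribution vector 4 weeks from Mild.
After 0 weeks: (0.0000, 0.0000, 1.0000, 0.0000)
After 1 week: (0.1600, 0.3200, 0.2800, 0.2400)
After 2 weeks: (0.2336, 0.2528, 0.3088, 0.2048)
After 3 weeks: (0.2445, 0.2534, 0.2991, 0.2030)
After 4 weeks: (0.2471, 0.2521, 0.2986, 0.2022)
P(in Critical after 4 weeks) = 0.2521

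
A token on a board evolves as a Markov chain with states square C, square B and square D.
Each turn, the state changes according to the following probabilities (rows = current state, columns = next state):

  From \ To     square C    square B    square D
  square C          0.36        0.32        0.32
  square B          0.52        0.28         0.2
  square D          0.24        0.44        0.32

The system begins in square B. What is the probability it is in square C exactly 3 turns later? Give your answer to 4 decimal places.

0.3789

Propagate the distribution vector 3 turns from square B.
After 0 turns: (0.0000, 1.0000, 0.0000)
After 1 turn: (0.5200, 0.2800, 0.2000)
After 2 turns: (0.3808, 0.3328, 0.2864)
After 3 turns: (0.3789, 0.3411, 0.2801)
P(in square C after 3 turns) = 0.3789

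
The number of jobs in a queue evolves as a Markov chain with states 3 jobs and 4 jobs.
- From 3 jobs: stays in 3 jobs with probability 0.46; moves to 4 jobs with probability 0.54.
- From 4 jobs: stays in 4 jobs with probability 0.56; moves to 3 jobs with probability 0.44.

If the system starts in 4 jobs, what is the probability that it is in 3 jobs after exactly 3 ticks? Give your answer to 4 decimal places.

0.4490

Propagate the distribution vector 3 ticks from 4 jobs.
After 0 ticks: (0.0000, 1.0000)
After 1 tick: (0.4400, 0.5600)
After 2 ticks: (0.4488, 0.5512)
After 3 ticks: (0.4490, 0.5510)
P(in 3 jobs after 3 ticks) = 0.4490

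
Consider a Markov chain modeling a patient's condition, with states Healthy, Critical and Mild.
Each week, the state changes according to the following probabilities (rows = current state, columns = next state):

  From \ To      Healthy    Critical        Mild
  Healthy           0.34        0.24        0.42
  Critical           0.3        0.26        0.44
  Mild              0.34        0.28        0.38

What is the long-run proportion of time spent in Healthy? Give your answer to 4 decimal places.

Let the stationary distribution be π with π = πP and π_1 + π_2 + π_3 = 1.
π_1 = 0.34·π_1 + 0.3·π_2 + 0.34·π_3
π_2 = 0.24·π_1 + 0.26·π_2 + 0.28·π_3
Solving with the normalization constraint gives π = (0.3295, 0.2616, 0.4089).
So the stationary probability of Healthy is 0.3295.

0.3295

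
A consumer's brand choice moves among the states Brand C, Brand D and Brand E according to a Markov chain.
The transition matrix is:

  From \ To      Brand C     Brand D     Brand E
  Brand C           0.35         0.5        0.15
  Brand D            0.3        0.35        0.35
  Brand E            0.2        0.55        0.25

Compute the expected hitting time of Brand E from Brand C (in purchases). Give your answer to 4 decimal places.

Let t(s) be the expected number of purchases to first reach Brand E from state s, with t(Brand E) = 0. Conditioning on the first purchase:
t(Brand C) = 1 + 0.35·t(Brand C) + 0.5·t(Brand D)
t(Brand D) = 1 + 0.3·t(Brand C) + 0.35·t(Brand D)
Solving: t(Brand C) = 4.2202, t(Brand D) = 3.4862.
Expected purchases from Brand C to Brand E: 4.2202.

4.2202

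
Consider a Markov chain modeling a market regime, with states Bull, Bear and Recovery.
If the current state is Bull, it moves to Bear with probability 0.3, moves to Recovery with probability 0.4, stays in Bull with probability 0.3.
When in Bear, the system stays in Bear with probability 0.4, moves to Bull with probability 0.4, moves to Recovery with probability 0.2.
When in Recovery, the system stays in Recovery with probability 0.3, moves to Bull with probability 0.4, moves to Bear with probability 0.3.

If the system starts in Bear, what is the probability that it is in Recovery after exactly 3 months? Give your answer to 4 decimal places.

Propagate the distribution vector 3 months from Bear.
After 0 months: (0.0000, 1.0000, 0.0000)
After 1 month: (0.4000, 0.4000, 0.2000)
After 2 months: (0.3600, 0.3400, 0.3000)
After 3 months: (0.3640, 0.3340, 0.3020)
P(in Recovery after 3 months) = 0.3020

0.3020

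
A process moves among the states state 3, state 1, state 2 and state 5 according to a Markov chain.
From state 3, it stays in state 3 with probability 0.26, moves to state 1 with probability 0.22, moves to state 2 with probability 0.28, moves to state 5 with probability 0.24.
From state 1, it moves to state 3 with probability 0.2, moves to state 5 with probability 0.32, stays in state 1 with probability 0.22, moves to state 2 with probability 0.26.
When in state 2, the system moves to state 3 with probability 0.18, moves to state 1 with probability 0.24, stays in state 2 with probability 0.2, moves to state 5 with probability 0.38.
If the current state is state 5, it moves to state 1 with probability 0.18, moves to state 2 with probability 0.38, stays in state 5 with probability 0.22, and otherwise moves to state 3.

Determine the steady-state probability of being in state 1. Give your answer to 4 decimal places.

0.2140

Let the stationary distribution be π with π = πP and π_1 + π_2 + π_3 + π_4 = 1.
π_1 = 0.26·π_1 + 0.2·π_2 + 0.18·π_3 + 0.22·π_4
π_2 = 0.22·π_1 + 0.22·π_2 + 0.24·π_3 + 0.18·π_4
π_3 = 0.28·π_1 + 0.26·π_2 + 0.2·π_3 + 0.38·π_4
Solving with the normalization constraint gives π = (0.2129, 0.2140, 0.2822, 0.2908).
So the stationary probability of state 1 is 0.2140.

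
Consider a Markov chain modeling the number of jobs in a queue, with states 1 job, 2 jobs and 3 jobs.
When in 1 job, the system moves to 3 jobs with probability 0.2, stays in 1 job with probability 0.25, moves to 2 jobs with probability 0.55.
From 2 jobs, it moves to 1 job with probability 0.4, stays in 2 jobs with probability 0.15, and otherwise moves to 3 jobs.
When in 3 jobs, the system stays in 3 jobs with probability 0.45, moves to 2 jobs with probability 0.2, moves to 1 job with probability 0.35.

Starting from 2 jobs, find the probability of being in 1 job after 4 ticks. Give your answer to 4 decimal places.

Propagate the distribution vector 4 ticks from 2 jobs.
After 0 ticks: (0.0000, 1.0000, 0.0000)
After 1 tick: (0.4000, 0.1500, 0.4500)
After 2 ticks: (0.3175, 0.3325, 0.3500)
After 3 ticks: (0.3349, 0.2945, 0.3706)
After 4 ticks: (0.3312, 0.3025, 0.3663)
P(in 1 job after 4 ticks) = 0.3312

0.3312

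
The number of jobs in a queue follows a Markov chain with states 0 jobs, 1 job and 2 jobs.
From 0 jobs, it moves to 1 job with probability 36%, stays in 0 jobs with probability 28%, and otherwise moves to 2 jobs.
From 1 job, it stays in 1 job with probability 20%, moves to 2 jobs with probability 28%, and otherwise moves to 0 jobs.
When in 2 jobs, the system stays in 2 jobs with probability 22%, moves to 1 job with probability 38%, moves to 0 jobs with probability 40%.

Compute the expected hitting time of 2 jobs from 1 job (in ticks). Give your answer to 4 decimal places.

Let t(s) be the expected number of ticks to first reach 2 jobs from state s, with t(2 jobs) = 0. Conditioning on the first tick:
t(0 jobs) = 1 + 0.28·t(0 jobs) + 0.36·t(1 job)
t(1 job) = 1 + 0.52·t(0 jobs) + 0.2·t(1 job)
Solving: t(0 jobs) = 2.9835, t(1 job) = 3.1893.
Expected ticks from 1 job to 2 jobs: 3.1893.

3.1893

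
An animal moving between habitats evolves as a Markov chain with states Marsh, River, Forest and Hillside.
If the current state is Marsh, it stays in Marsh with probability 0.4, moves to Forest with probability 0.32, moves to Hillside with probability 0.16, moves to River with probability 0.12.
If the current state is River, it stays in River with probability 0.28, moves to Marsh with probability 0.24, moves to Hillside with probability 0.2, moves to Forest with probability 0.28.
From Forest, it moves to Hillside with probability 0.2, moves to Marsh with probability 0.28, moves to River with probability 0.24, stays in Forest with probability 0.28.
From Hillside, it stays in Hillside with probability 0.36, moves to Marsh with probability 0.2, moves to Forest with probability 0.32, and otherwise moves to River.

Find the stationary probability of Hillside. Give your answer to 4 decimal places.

0.2243

Let the stationary distribution be π with π = πP and π_1 + π_2 + π_3 + π_4 = 1.
π_1 = 0.4·π_1 + 0.24·π_2 + 0.28·π_3 + 0.2·π_4
π_2 = 0.12·π_1 + 0.28·π_2 + 0.24·π_3 + 0.12·π_4
π_3 = 0.32·π_1 + 0.28·π_2 + 0.28·π_3 + 0.32·π_4
Solving with the normalization constraint gives π = (0.2893, 0.1858, 0.3005, 0.2243).
So the stationary probability of Hillside is 0.2243.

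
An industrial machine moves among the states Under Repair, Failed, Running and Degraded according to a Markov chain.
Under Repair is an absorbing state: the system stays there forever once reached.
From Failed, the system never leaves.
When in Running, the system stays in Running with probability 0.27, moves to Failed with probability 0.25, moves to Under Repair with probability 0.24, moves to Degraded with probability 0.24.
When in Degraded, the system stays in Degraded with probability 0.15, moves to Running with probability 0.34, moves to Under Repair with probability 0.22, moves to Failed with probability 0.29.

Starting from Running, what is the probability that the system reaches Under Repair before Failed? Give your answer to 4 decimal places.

0.4765

Let h(s) be the probability of absorption at Under Repair starting from transient state s. Then h(Under Repair) = 1 and h(Failed) = 0. By first-step analysis:
h(Running) = 0.24·1 + 0.25·0 + 0.27·h(Running) + 0.24·h(Degraded)
h(Degraded) = 0.22·1 + 0.29·0 + 0.34·h(Running) + 0.15·h(Degraded)
Solving: h(Running) = 0.4765, h(Degraded) = 0.4494.
Starting from Running, the probability is 0.4765.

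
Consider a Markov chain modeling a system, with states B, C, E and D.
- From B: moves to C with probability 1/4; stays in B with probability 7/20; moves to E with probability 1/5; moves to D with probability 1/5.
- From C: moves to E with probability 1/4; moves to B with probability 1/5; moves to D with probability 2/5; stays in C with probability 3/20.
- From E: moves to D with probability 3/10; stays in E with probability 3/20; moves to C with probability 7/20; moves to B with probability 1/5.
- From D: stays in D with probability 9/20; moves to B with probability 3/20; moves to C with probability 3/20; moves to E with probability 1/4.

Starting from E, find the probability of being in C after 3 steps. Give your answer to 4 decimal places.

Propagate the distribution vector 3 steps from E.
After 0 steps: (0.0000, 0.0000, 1.0000, 0.0000)
After 1 step: (0.2000, 0.3500, 0.1500, 0.3000)
After 2 steps: (0.2150, 0.2000, 0.2250, 0.3600)
After 3 steps: (0.2143, 0.2165, 0.2168, 0.3525)
P(in C after 3 steps) = 0.2165

0.2165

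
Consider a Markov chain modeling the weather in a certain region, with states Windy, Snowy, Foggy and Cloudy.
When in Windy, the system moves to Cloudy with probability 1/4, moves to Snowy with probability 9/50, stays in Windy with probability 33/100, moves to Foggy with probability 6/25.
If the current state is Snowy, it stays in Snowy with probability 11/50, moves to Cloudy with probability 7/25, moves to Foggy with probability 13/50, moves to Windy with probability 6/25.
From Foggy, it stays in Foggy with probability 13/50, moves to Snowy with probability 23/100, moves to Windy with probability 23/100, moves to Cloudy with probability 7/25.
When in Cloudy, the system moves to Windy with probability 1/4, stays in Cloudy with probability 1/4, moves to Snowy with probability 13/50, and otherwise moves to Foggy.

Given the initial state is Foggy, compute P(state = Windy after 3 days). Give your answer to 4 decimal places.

Propagate the distribution vector 3 days from Foggy.
After 0 days: (0.0000, 0.0000, 1.0000, 0.0000)
After 1 day: (0.2300, 0.2300, 0.2600, 0.2800)
After 2 days: (0.2609, 0.2246, 0.2498, 0.2647)
After 3 days: (0.2636, 0.2227, 0.2495, 0.2642)
P(in Windy after 3 days) = 0.2636

0.2636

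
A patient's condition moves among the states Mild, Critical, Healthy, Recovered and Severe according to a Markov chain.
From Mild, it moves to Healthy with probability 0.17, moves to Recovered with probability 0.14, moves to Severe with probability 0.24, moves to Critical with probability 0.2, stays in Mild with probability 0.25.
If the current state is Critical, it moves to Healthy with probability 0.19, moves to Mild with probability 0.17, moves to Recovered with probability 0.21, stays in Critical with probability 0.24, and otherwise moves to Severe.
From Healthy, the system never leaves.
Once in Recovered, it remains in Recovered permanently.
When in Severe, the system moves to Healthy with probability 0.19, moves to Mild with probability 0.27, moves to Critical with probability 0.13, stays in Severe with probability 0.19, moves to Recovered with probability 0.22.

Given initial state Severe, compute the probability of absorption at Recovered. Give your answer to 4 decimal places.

Let h(s) be the probability of absorption at Recovered starting from transient state s. Then h(Recovered) = 1 and h(Healthy) = 0. By first-step analysis:
h(Mild) = 0.25·h(Mild) + 0.2·h(Critical) + 0.17·0 + 0.14·1 + 0.24·h(Severe)
h(Critical) = 0.17·h(Mild) + 0.24·h(Critical) + 0.19·0 + 0.21·1 + 0.19·h(Severe)
h(Severe) = 0.27·h(Mild) + 0.13·h(Critical) + 0.19·0 + 0.22·1 + 0.19·h(Severe)
Solving: h(Mild) = 0.4897, h(Critical) = 0.5152, h(Severe) = 0.5175.
Starting from Severe, the probability is 0.5175.

0.5175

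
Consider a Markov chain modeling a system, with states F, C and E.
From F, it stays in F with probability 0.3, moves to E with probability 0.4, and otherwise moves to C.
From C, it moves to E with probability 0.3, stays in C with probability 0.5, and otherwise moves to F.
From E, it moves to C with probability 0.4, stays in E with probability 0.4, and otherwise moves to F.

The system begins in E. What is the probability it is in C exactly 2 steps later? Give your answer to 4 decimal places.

Sum over the intermediate state after 1 step:
P = P(E→F)·P(F→C) + P(E→C)·P(C→C) + P(E→E)·P(E→C)
  = 0.2×0.3 + 0.4×0.5 + 0.4×0.4
  = 0.0600 + 0.2000 + 0.1600 = 0.4200

0.4200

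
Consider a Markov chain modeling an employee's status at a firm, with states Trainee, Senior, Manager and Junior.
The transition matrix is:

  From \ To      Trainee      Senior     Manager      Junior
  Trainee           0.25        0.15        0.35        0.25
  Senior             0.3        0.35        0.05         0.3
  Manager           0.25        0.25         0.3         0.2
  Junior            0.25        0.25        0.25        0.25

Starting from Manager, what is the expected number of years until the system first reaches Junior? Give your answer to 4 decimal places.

4.2020

Let t(s) be the expected number of years to first reach Junior from state s, with t(Junior) = 0. Conditioning on the first year:
t(Trainee) = 1 + 0.25·t(Trainee) + 0.15·t(Senior) + 0.35·t(Manager)
t(Senior) = 1 + 0.3·t(Trainee) + 0.35·t(Senior) + 0.05·t(Manager)
t(Manager) = 1 + 0.25·t(Trainee) + 0.25·t(Senior) + 0.3·t(Manager)
Solving: t(Trainee) = 4.0395, t(Senior) = 3.7261, t(Manager) = 4.2020.
Expected years from Manager to Junior: 4.2020.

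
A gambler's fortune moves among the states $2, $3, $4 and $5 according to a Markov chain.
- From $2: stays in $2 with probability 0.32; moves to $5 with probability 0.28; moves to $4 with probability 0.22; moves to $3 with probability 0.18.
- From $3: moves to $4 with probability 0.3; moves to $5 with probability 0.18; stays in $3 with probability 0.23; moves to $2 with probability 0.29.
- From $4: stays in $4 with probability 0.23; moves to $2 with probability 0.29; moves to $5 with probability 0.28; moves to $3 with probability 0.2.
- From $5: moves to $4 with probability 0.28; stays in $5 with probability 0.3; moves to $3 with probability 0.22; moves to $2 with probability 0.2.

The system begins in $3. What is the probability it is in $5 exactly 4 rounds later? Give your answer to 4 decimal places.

Propagate the distribution vector 4 rounds from $3.
After 0 rounds: (0.0000, 1.0000, 0.0000, 0.0000)
After 1 round: (0.2900, 0.2300, 0.3000, 0.1800)
After 2 rounds: (0.2825, 0.2047, 0.2522, 0.2606)
After 3 rounds: (0.2750, 0.2057, 0.2545, 0.2647)
After 4 rounds: (0.2744, 0.2060, 0.2549, 0.2647)
P(in $5 after 4 rounds) = 0.2647

0.2647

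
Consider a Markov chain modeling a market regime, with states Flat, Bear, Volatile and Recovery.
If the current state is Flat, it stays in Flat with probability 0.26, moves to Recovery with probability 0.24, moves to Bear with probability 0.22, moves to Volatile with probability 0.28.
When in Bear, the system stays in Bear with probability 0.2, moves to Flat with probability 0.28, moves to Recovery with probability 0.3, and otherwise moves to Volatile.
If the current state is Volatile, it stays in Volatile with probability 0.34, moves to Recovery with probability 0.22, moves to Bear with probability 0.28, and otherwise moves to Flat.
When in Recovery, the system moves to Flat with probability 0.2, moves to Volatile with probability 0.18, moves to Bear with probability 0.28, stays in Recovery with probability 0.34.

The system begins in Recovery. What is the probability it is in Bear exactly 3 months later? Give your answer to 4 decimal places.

0.2467

Propagate the distribution vector 3 months from Recovery.
After 0 months: (0.0000, 0.0000, 0.0000, 1.0000)
After 1 month: (0.2000, 0.2800, 0.1800, 0.3400)
After 2 months: (0.2272, 0.2456, 0.2400, 0.2872)
After 3 months: (0.2237, 0.2467, 0.2509, 0.2787)
P(in Bear after 3 months) = 0.2467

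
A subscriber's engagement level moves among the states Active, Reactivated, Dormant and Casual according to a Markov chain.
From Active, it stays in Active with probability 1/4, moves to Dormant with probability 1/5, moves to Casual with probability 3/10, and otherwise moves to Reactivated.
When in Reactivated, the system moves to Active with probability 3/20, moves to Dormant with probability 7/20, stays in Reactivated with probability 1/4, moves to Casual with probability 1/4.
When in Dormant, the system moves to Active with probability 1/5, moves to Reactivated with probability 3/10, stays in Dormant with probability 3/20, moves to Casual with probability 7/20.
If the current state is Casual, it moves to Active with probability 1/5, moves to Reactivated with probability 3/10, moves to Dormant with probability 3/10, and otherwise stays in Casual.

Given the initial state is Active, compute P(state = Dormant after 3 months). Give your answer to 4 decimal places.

0.2551

Propagate the distribution vector 3 months from Active.
After 0 months: (1.0000, 0.0000, 0.0000, 0.0000)
After 1 month: (0.2500, 0.2500, 0.2000, 0.3000)
After 2 months: (0.2000, 0.2750, 0.2575, 0.2675)
After 3 months: (0.1963, 0.2763, 0.2551, 0.2724)
P(in Dormant after 3 months) = 0.2551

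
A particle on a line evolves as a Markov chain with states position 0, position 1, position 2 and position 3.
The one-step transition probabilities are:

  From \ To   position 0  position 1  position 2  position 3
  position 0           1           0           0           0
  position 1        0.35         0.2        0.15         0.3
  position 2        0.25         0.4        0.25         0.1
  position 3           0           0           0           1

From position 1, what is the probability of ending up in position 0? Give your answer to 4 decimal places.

Let h(s) be the probability of absorption at position 0 starting from transient state s. Then h(position 0) = 1 and h(position 3) = 0. By first-step analysis:
h(position 1) = 0.35·1 + 0.2·h(position 1) + 0.15·h(position 2) + 0.3·0
h(position 2) = 0.25·1 + 0.4·h(position 1) + 0.25·h(position 2) + 0.1·0
Solving: h(position 1) = 0.5556, h(position 2) = 0.6296.
Starting from position 1, the probability is 0.5556.

0.5556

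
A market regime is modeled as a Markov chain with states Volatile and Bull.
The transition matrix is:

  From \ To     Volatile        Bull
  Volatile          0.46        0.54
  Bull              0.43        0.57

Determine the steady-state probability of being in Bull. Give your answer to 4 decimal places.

0.5567

Let the stationary distribution be π with π = πP and π_1 + π_2 = 1.
π_1 = 0.46·π_1 + 0.43·π_2
Solving with the normalization constraint gives π = (0.4433, 0.5567).
So the stationary probability of Bull is 0.5567.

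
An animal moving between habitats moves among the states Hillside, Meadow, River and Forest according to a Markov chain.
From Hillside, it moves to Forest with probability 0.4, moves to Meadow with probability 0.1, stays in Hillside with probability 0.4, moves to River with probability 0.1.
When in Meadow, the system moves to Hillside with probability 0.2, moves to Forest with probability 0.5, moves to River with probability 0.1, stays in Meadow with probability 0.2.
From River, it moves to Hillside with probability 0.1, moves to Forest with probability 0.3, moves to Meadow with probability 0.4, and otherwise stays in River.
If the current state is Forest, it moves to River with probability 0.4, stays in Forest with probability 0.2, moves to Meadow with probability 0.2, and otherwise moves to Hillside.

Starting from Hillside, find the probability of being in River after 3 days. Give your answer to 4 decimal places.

0.2190

Propagate the distribution vector 3 days from Hillside.
After 0 days: (1.0000, 0.0000, 0.0000, 0.0000)
After 1 day: (0.4000, 0.1000, 0.1000, 0.4000)
After 2 days: (0.2700, 0.1800, 0.2300, 0.3200)
After 3 days: (0.2310, 0.2190, 0.2190, 0.3310)
P(in River after 3 days) = 0.2190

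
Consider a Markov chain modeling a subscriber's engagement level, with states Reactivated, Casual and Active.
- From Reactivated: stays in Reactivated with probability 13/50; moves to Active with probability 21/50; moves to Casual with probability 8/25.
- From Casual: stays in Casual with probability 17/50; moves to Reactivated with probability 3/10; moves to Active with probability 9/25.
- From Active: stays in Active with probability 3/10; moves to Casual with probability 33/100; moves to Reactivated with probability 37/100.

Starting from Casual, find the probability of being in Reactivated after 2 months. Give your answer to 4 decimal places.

0.3132

Sum over the intermediate state after 1 month:
P = P(Casual→Reactivated)·P(Reactivated→Reactivated) + P(Casual→Casual)·P(Casual→Reactivated) + P(Casual→Active)·P(Active→Reactivated)
  = 0.3×0.26 + 0.34×0.3 + 0.36×0.37
  = 0.0780 + 0.1020 + 0.1332 = 0.3132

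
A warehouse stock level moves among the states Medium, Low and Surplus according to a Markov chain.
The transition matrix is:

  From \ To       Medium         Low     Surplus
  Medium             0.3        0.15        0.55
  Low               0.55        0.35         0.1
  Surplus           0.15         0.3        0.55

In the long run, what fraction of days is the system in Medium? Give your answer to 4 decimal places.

0.3026

Let the stationary distribution be π with π = πP and π_1 + π_2 + π_3 = 1.
π_1 = 0.3·π_1 + 0.55·π_2 + 0.15·π_3
π_2 = 0.15·π_1 + 0.35·π_2 + 0.3·π_3
Solving with the normalization constraint gives π = (0.3026, 0.2680, 0.4294).
So the stationary probability of Medium is 0.3026.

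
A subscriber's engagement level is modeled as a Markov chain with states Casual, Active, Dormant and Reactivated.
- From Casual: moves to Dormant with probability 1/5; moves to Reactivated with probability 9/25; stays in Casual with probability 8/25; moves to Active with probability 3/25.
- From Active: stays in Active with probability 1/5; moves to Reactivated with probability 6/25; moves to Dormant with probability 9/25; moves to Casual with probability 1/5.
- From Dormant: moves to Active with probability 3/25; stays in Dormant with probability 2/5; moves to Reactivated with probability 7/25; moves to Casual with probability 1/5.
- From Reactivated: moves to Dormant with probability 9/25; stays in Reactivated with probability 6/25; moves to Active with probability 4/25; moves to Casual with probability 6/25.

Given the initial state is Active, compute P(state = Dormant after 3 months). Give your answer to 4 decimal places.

Propagate the distribution vector 3 months from Active.
After 0 months: (0.0000, 1.0000, 0.0000, 0.0000)
After 1 month: (0.2000, 0.2000, 0.3600, 0.2400)
After 2 months: (0.2336, 0.1456, 0.3424, 0.2784)
After 3 months: (0.2392, 0.1428, 0.3363, 0.2817)
P(in Dormant after 3 months) = 0.3363

0.3363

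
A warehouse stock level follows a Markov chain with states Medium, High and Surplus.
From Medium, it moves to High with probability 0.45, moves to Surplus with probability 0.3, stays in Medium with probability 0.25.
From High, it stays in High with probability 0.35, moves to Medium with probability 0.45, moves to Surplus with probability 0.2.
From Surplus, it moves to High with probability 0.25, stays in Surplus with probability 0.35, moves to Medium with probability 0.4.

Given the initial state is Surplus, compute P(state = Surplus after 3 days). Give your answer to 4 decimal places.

Propagate the distribution vector 3 days from Surplus.
After 0 days: (0.0000, 0.0000, 1.0000)
After 1 day: (0.4000, 0.2500, 0.3500)
After 2 days: (0.3525, 0.3550, 0.2925)
After 3 days: (0.3649, 0.3560, 0.2791)
P(in Surplus after 3 days) = 0.2791

0.2791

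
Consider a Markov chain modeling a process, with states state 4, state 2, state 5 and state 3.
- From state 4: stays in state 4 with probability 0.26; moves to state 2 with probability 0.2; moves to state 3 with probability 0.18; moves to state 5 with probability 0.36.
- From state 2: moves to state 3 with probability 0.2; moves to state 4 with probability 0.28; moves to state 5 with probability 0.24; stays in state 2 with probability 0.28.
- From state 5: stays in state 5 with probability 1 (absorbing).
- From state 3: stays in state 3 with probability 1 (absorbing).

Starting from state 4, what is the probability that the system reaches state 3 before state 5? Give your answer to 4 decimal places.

0.3557

Let h(s) be the probability of absorption at state 3 starting from transient state s. Then h(state 3) = 1 and h(state 5) = 0. By first-step analysis:
h(state 4) = 0.26·h(state 4) + 0.2·h(state 2) + 0.36·0 + 0.18·1
h(state 2) = 0.28·h(state 4) + 0.28·h(state 2) + 0.24·0 + 0.2·1
Solving: h(state 4) = 0.3557, h(state 2) = 0.4161.
Starting from state 4, the probability is 0.3557.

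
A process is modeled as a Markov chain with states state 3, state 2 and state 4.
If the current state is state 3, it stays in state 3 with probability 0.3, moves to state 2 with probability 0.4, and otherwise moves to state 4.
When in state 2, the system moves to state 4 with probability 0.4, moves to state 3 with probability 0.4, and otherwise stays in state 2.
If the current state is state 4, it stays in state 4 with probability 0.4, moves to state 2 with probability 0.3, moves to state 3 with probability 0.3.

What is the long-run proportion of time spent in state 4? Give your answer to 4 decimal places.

Let the stationary distribution be π with π = πP and π_1 + π_2 + π_3 = 1.
π_1 = 0.3·π_1 + 0.4·π_2 + 0.3·π_3
π_2 = 0.4·π_1 + 0.2·π_2 + 0.3·π_3
Solving with the normalization constraint gives π = (0.3303, 0.3028, 0.3670).
So the stationary probability of state 4 is 0.3670.

0.3670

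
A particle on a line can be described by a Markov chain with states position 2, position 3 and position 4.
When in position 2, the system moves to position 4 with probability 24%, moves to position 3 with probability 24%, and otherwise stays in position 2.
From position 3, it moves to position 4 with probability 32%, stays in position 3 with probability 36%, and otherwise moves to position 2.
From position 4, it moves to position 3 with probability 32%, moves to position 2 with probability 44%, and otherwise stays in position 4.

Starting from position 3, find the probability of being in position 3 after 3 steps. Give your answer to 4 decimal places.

Propagate the distribution vector 3 steps from position 3.
After 0 steps: (0.0000, 1.0000, 0.0000)
After 1 step: (0.3200, 0.3600, 0.3200)
After 2 steps: (0.4224, 0.3088, 0.2688)
After 3 steps: (0.4367, 0.2986, 0.2647)
P(in position 3 after 3 steps) = 0.2986

0.2986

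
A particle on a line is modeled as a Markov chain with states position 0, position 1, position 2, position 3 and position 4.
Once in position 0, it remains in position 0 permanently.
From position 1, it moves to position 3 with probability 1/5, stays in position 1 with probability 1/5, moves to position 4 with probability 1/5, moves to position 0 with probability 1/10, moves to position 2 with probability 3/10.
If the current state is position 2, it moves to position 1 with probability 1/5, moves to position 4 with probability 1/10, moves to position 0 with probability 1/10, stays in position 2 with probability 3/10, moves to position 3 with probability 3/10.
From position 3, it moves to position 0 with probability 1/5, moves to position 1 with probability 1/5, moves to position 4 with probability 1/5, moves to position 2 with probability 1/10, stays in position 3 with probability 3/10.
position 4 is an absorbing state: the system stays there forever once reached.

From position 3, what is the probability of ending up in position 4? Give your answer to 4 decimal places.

0.5290

Let h(s) be the probability of absorption at position 4 starting from transient state s. Then h(position 4) = 1 and h(position 0) = 0. By first-step analysis:
h(position 1) = 0.1·0 + 0.2·h(position 1) + 0.3·h(position 2) + 0.2·h(position 3) + 0.2·1
h(position 2) = 0.1·0 + 0.2·h(position 1) + 0.3·h(position 2) + 0.3·h(position 3) + 0.1·1
h(position 3) = 0.2·0 + 0.2·h(position 1) + 0.1·h(position 2) + 0.3·h(position 3) + 0.2·1
Solving: h(position 1) = 0.5833, h(position 2) = 0.5362, h(position 3) = 0.5290.
Starting from position 3, the probability is 0.5290.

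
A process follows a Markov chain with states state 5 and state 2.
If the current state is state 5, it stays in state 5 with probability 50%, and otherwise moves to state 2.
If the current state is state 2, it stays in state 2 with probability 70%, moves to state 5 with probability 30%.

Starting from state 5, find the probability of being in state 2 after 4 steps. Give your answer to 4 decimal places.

Propagate the distribution vector 4 steps from state 5.
After 0 steps: (1.0000, 0.0000)
After 1 step: (0.5000, 0.5000)
After 2 steps: (0.4000, 0.6000)
After 3 steps: (0.3800, 0.6200)
After 4 steps: (0.3760, 0.6240)
P(in state 2 after 4 steps) = 0.6240

0.6240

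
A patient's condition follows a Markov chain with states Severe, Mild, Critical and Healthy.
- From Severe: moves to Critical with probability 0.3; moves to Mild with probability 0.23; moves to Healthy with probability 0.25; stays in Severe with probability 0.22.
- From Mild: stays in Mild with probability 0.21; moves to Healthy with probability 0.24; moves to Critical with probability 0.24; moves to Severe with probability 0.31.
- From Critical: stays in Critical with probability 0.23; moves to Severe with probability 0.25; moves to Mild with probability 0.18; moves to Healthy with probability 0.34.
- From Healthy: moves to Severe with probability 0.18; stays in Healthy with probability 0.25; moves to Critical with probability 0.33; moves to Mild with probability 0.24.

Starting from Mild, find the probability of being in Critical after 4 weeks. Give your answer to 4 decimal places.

Propagate the distribution vector 4 weeks from Mild.
After 0 weeks: (0.0000, 1.0000, 0.0000, 0.0000)
After 1 week: (0.3100, 0.2100, 0.2400, 0.2400)
After 2 weeks: (0.2365, 0.2162, 0.2778, 0.2695)
After 3 weeks: (0.2370, 0.2145, 0.2757, 0.2728)
After 4 weeks: (0.2367, 0.2147, 0.2760, 0.2727)
P(in Critical after 4 weeks) = 0.2760

0.2760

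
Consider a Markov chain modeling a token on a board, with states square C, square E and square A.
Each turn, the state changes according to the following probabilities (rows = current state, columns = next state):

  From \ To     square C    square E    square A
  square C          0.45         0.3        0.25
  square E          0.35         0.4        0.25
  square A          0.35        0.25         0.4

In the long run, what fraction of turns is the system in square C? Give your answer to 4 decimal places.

0.3889

Let the stationary distribution be π with π = πP and π_1 + π_2 + π_3 = 1.
π_1 = 0.45·π_1 + 0.35·π_2 + 0.35·π_3
π_2 = 0.3·π_1 + 0.4·π_2 + 0.25·π_3
Solving with the normalization constraint gives π = (0.3889, 0.3170, 0.2941).
So the stationary probability of square C is 0.3889.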